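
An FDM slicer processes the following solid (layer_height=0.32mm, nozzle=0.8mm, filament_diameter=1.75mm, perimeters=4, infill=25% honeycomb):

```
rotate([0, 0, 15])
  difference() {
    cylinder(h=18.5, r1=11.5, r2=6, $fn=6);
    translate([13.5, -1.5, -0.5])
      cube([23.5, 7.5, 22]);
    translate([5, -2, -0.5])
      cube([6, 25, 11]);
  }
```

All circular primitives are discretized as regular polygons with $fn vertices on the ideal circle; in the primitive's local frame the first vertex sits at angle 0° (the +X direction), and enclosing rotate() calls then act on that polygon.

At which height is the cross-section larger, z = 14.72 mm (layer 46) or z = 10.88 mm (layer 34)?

layer 34 (z = 10.88 mm)

Layer 46 (z = 14.72): the cone (r1=11.5→r2=6) has section circumradius 7.124 here — a regular 6-gon (area = (6/2)·7.124²·sin(360°/6) = 131.85 mm²); the 23.5×7.5 cube at (13.5, -1.5) contributes its full rectangle (area 176.25 mm²); the cube at (5, -2) is absent (z outside [-0.5, 10.5]); After the difference (first − rest): starting from the cone (131.85 mm²), the 23.5×7.5 cube at (13.5, -1.5) misses the remaining region (no effect) — area = 131.85 mm²; (whole slice rotated 15° about Z — lengths, areas and connectivity unchanged). So its area = 131.85 mm². Layer 34 (z = 10.88): the cone contributes a regular 6-gon of circumradius 8.265 (interpolated between r1=11.5 and r2=6 at t=0.588) (area = (6/2)·8.265²·sin(360°/6) = 177.49 mm²); the cube at (13.5, -1.5) is present — its section is the full 23.5×7.5 rectangle (area 176.25 mm²); the cube at (5, -2) is not intersected at this z (z outside [-0.5, 10.5]); Subtracting the remaining from the first: starting from the cone (177.49 mm²), the 23.5×7.5 cube at (13.5, -1.5) misses the remaining region (no effect) — area = 177.49 mm²; (whole slice rotated 15° about Z — lengths, areas and connectivity unchanged). So its area = 177.49 mm². Layer 34 is larger (177.49 vs 131.85 mm²).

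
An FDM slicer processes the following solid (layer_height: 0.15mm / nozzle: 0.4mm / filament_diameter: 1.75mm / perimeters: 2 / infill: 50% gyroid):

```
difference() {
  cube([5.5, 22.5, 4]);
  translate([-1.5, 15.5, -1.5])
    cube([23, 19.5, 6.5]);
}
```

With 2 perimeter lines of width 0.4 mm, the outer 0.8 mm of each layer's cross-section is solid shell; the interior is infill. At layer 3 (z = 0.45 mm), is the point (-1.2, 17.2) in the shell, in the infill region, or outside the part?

outside

At z = 0.45 mm: the 5.5×22.5 cube contributes its full rectangle; the cube at (-1.5, 15.5) is present — its section is the full 23×19.5 rectangle; After the difference (first − rest): starting from the 5.5×22.5 cube, the 23×19.5 cube at (-1.5, 15.5) partially overlaps it — only the 38.50 mm² overlap (of its 448.50 mm²) is removed, clipping the outline — 1 connected region. Overall, the cross-section is a single solid region. The nearest boundary edge runs (0.00, 0.00)→(0.00, 15.50); distance from the point to it = 2.08 mm. The point is not inside any of the regions above, so it lies outside the cross-section (2.08 mm from the nearest boundary).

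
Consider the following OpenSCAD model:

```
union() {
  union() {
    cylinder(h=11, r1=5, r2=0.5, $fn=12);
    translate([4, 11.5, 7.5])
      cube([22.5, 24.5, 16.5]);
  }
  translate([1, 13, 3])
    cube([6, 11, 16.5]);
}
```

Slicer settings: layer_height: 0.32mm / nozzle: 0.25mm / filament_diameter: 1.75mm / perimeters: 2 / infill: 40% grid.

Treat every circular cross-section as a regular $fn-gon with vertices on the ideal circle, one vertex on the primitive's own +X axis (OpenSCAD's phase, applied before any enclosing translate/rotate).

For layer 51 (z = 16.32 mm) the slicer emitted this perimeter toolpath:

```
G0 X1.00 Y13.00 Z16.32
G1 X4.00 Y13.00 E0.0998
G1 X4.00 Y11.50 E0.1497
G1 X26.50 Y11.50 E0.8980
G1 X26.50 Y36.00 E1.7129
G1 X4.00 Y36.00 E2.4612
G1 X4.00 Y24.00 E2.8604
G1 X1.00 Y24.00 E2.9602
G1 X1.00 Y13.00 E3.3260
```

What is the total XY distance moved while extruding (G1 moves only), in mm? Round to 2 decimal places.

100.00 mm

Sum the Euclidean lengths of each G1 segment: total = 100.00 mm.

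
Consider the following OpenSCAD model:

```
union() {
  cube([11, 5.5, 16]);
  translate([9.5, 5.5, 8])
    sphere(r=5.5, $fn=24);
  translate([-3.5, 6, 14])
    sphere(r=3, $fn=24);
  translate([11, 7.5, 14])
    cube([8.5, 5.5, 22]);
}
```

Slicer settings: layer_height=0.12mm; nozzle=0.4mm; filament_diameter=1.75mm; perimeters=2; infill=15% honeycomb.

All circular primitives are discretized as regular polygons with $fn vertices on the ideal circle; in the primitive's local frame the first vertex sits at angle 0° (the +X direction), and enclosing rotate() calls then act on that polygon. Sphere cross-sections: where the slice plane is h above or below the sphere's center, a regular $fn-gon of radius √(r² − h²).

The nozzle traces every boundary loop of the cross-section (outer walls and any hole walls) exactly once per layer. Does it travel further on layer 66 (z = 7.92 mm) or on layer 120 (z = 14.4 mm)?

Layer 66 (z = 7.92): the cube is present — its section is the full 11×5.5 rectangle (perimeter 33.00 mm); the r=5.5 sphere at (9.5, 5.5) contributes a regular 24-gon of circumradius √(5.5²−0.08²) = 5.499 (perimeter = 2·24·5.499·sin(180°/24) = 34.46 mm); the sphere at (-3.5, 6) is absent (|z−center|=6.080 > r=3); the cube at (11, 7.5) is not intersected at this z (z outside [14, 36]); Merging all regions: the regions partially overlap (shared area 31.58 mm²), so the edge portions inside another operand are dropped and the merged outline is re-measured after clipping — boundary = 45.04 mm. So its perimeter = 45.04 mm. Layer 120 (z = 14.4): the cube (footprint 11×5.5) is included at this height (perimeter 33.00 mm); the sphere at (9.5, 5.5) is absent (|z−center|=6.400 > r=5.5); the r=3 sphere at (-3.5, 6) contributes a regular 24-gon of circumradius √(3²−0.4²) = 2.973 (perimeter = 2·24·2.973·sin(180°/24) = 18.63 mm); the cube at (11, 7.5) is present — its section is the full 8.5×5.5 rectangle (perimeter 28.00 mm); Merging all regions: the 3 present regions are separate (no shared area or edge), so areas and boundary lengths simply add and each stays a separate island — boundary = 79.63 mm. So its perimeter = 79.63 mm. Layer 120 is larger (79.63 vs 45.04 mm).

layer 120 (z = 14.4 mm)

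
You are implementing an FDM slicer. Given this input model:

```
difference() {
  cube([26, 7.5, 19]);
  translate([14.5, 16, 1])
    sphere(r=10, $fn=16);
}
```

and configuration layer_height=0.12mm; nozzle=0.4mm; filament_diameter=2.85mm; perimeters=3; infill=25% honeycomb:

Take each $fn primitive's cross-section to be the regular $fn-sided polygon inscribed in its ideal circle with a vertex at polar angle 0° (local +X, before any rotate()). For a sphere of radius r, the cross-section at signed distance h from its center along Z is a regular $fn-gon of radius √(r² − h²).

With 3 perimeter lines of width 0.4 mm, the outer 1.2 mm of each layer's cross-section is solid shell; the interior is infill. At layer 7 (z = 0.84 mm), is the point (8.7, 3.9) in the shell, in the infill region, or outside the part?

infill

At z = 0.84 mm: the cube is present — its section is the full 26×7.5 rectangle; the r=10 sphere at (14.5, 16) contributes a regular 16-gon of circumradius √(10²−0.16²) = 9.999; Taking the first minus the rest: starting from the 26×7.5 cube, the r=10 sphere at (14.5, 16) partially overlaps it — only the 9.37 mm² overlap (of its 306.07 mm²) is removed, clipping the outline — 1 connected region. Overall, the cross-section is a single solid region. The nearest boundary edge runs (9.57, 7.50)→(10.67, 6.76); distance from the point to it = 3.48 mm. The point is inside the cross-section and 3.48 mm from the nearest boundary — more than the 1.2 mm shell width (3 × 0.4), so it's in the infill interior.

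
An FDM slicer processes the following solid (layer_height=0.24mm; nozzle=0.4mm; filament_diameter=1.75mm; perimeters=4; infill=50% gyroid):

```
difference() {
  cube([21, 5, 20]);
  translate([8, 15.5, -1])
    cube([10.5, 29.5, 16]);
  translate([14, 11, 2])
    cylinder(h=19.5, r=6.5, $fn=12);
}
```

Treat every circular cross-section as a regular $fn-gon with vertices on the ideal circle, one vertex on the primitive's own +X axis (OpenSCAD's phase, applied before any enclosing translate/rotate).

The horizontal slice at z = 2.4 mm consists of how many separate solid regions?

At z = 2.4 mm: the cube (footprint 21×5) is included at this height; the cube at (8, 15.5) is present — its section is the full 10.5×29.5 rectangle; the r=6.5 cylinder at (14, 11) gives a regular 12-gon of circumradius 6.5 (constant along its height); Subtracting the remaining from the first: starting from the 21×5 cube, the 10.5×29.5 cube at (8, 15.5) misses the remaining region (no effect); the r=6.5 cylinder at (14, 11) partially overlaps it — only the 0.93 mm² overlap (of its 126.75 mm²) is removed, clipping the outline — 1 connected region. The result has 1 disconnected region.

1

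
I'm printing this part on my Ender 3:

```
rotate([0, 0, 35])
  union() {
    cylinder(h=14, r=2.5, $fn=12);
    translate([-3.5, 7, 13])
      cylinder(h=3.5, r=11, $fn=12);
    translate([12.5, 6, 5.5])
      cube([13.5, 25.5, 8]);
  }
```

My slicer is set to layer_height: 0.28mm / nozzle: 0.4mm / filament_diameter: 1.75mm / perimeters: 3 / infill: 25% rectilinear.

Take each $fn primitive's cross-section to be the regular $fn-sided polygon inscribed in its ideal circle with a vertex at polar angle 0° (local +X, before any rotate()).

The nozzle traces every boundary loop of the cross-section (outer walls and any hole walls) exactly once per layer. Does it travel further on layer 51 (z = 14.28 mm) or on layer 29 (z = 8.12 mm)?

layer 29 (z = 8.12 mm)

Layer 51 (z = 14.28): the cylinder is absent (z outside [0, 14]); the cylinder at (-3.5, 7): section is a regular 12-gon, circumradius r=11 (perimeter = 2·12·11.000·sin(180°/12) = 68.33 mm); the cube at (12.5, 6) is absent (z outside [5.5, 13.5]); Taking the union: only the r=11 cylinder at (-3.5, 7) is present, so the union is just that shape — boundary = 68.33 mm; (rotated 35° about Z; rotation is an isometry so areas/perimeters/island counts are preserved). So its perimeter = 68.33 mm. Layer 29 (z = 8.12): the r=2.5 cylinder contributes a regular 12-gon of circumradius 2.5 (perimeter = 2·12·2.500·sin(180°/12) = 15.53 mm); the cylinder at (-3.5, 7) does not reach this height (z outside [13, 16.5]); the 13.5×25.5 cube at (12.5, 6) contributes its full rectangle (perimeter 78.00 mm); Taking the union: the 2 present regions are separate (no shared area or edge), so areas and boundary lengths simply add and each stays a separate island — boundary = 93.53 mm; (whole slice rotated 35° about Z — lengths, areas and connectivity unchanged). So its perimeter = 93.53 mm. Layer 29 is larger (93.53 vs 68.33 mm).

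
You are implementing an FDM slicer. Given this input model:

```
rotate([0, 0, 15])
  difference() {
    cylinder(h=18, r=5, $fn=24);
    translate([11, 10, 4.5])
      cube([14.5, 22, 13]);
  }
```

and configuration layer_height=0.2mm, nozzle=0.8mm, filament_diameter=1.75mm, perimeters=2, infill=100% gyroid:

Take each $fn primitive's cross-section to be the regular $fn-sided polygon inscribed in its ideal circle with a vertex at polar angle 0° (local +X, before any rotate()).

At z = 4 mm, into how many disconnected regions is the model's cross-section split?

1

At z = 4 mm: the r=5 cylinder contributes a regular 24-gon of circumradius 5; the cube at (11, 10) does not reach this height (z outside [4.5, 17.5]); Subtracting the remaining from the first: none of the subtracted shapes is present at this height, so the r=5 cylinder is unchanged — 1 connected region; (rotated 15° about Z; rotation is an isometry so areas/perimeters/island counts are preserved). The result has 1 disconnected region.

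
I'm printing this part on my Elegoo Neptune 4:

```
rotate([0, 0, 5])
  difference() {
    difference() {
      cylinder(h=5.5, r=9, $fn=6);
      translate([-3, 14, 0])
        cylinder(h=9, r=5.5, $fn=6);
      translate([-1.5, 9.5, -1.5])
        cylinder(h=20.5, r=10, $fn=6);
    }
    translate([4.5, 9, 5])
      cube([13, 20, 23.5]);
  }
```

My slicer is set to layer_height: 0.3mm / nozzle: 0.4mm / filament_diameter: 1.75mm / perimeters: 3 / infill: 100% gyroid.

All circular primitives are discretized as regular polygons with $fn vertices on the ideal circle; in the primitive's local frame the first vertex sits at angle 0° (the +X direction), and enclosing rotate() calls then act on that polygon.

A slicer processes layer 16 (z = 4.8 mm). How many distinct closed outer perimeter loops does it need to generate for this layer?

1

At z = 4.8 mm: the cylinder: section is a regular 6-gon, circumradius r=9; the cylinder at (-3, 14): section is a regular 6-gon, circumradius r=5.5; the cylinder at (-1.5, 9.5): section is a regular 6-gon, circumradius r=10; Subtracting the remaining from the first: starting from the r=9 cylinder, the r=5.5 cylinder at (-3, 14) misses the remaining region (no effect); the r=10 cylinder at (-1.5, 9.5) partially overlaps it — only the 77.86 mm² overlap (of its 259.81 mm²) is removed, clipping the outline — 1 connected region; the cube at (4.5, 9) is absent (z outside [5, 28.5]); Taking the first minus the rest: none of the subtracted shapes is present at this height, so the result so far is unchanged — 1 connected region; (rotated 5° about Z; rotation is an isometry so areas/perimeters/island counts are preserved). The result has 1 disconnected region.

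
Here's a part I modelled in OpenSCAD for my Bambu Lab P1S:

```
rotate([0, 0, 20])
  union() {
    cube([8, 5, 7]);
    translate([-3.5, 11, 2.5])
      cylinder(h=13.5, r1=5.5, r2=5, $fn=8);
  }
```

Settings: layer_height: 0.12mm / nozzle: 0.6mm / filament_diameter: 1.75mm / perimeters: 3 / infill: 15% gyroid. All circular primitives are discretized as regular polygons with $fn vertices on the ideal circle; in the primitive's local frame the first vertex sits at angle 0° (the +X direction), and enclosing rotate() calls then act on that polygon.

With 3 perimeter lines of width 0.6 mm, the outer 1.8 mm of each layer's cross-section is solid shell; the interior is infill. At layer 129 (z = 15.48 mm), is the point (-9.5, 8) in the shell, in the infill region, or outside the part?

At z = 15.48 mm: the cube is not intersected at this z (z outside [0, 7]); the cone at (-3.5, 11) contributes a regular 8-gon of circumradius 5.019 (interpolated between r1=5.5 and r2=5 at t=0.961); Taking the union: only the cone at (-3.5, 11) is present, so the union is just that shape — 1 connected region; (rotated 20° about Z; rotation is an isometry so areas/perimeters/island counts are preserved). Overall, the cross-section is a single solid region. Undo the 20° rotation: the query point maps to (-6.191, 10.767) in the un-rotated model frame. The nearest boundary edge runs (-8.52, 11.00)→(-7.05, 7.45); distance from the point to it = 2.06 mm. The point is inside the cross-section and 2.06 mm from the nearest boundary — more than the 1.8 mm shell width (3 × 0.6), so it's in the infill interior.

infill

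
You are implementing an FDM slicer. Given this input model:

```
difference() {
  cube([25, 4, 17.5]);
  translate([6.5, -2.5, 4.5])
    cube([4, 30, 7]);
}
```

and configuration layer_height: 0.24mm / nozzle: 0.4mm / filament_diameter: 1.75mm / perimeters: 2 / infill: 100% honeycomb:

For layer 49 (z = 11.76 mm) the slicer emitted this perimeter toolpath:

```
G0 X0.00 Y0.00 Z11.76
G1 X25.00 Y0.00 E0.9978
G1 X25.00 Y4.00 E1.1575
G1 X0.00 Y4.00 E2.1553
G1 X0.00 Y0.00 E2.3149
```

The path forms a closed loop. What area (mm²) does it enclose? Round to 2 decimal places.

100.00 mm²

Apply the shoelace formula to the sequence of (X, Y) vertices; enclosed area = 100.00 mm².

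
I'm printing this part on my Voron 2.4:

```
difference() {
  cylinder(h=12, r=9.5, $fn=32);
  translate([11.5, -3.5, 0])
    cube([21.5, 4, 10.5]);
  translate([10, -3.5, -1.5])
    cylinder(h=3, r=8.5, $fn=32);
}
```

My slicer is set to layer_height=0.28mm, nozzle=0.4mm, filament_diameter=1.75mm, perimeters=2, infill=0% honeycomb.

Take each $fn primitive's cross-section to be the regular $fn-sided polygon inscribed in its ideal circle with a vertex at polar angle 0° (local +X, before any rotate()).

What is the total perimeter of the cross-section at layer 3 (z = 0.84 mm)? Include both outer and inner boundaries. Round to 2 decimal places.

At z = 0.84 mm: the r=9.5 cylinder contributes a regular 32-gon of circumradius 9.5 (perimeter = 2·32·9.500·sin(180°/32) = 59.59 mm); the cube at (11.5, -3.5) is present — its section is the full 21.5×4 rectangle (perimeter 51.00 mm); the r=8.5 cylinder at (10, -3.5) gives a regular 32-gon of circumradius 8.5 (constant along its height) (perimeter = 2·32·8.500·sin(180°/32) = 53.32 mm); After the difference (first − rest): starting from the r=9.5 cylinder, the 21.5×4 cube at (11.5, -3.5) misses the remaining region (no effect); the r=8.5 cylinder at (10, -3.5) partially overlaps it — only the 74.24 mm² overlap (of its 225.52 mm²) is removed, clipping the outline — boundary = 60.46 mm. Overall, the cross-section is a single solid region. Total boundary length (outer) = 60.46 mm.

60.46 mm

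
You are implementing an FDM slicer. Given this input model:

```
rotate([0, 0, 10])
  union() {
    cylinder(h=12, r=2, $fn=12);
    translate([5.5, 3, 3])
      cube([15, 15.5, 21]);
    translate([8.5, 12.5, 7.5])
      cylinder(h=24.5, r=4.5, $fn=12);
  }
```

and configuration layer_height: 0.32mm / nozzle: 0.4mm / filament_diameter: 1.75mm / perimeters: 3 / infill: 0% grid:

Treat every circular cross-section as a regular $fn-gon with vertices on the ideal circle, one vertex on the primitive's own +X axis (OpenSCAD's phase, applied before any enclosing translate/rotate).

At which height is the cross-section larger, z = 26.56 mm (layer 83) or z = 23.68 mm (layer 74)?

Layer 83 (z = 26.56): the cylinder is absent (z outside [0, 12]); the cube at (5.5, 3) is not intersected at this z (z outside [3, 24]); the r=4.5 cylinder at (8.5, 12.5) contributes a regular 12-gon of circumradius 4.5 (area = (12/2)·4.500²·sin(360°/12) = 60.75 mm²); Combining (union): only the r=4.5 cylinder at (8.5, 12.5) is present, so the union is just that shape — area = 60.75 mm²; (whole slice rotated 10° about Z — lengths, areas and connectivity unchanged). So its area = 60.75 mm². Layer 74 (z = 23.68): the cylinder is not intersected at this z (z outside [0, 12]); the 15×15.5 cube at (5.5, 3) contributes its full rectangle (area 232.50 mm²); the r=4.5 cylinder at (8.5, 12.5) contributes a regular 12-gon of circumradius 4.5 (area = (12/2)·4.500²·sin(360°/12) = 60.75 mm²); Combining (union): the regions partially overlap — summed areas 293.25 mm² minus the doubly-counted overlap 54.55 mm² gives 238.70 mm² — area = 238.70 mm²; (rotated 10° about Z; rotation is an isometry so areas/perimeters/island counts are preserved). So its area = 238.70 mm². Layer 74 is larger (238.70 vs 60.75 mm²).

layer 74 (z = 23.68 mm)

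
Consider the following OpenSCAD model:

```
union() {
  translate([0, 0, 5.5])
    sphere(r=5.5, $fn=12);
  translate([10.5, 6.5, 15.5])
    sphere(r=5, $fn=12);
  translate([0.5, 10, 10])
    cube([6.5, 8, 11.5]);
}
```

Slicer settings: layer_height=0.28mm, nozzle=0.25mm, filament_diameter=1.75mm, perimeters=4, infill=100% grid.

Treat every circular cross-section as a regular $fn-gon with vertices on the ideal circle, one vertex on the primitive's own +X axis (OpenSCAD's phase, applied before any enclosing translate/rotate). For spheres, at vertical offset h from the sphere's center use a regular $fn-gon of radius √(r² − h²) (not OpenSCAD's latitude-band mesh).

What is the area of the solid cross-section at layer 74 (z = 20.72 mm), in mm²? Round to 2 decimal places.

At z = 20.72 mm: the sphere does not reach this height (|z−center|=15.220 > r=5.5); the sphere at (10.5, 6.5) does not reach this height (|z−center|=5.220 > r=5); the cube at (0.5, 10) is present — its section is the full 6.5×8 rectangle (area 52.00 mm²); Taking the union: only the 6.5×8 cube at (0.5, 10) is present, so the union is just that shape — area = 52.00 mm². Overall, the cross-section is a single solid region. Net area = 52.00 mm².

52.00 mm²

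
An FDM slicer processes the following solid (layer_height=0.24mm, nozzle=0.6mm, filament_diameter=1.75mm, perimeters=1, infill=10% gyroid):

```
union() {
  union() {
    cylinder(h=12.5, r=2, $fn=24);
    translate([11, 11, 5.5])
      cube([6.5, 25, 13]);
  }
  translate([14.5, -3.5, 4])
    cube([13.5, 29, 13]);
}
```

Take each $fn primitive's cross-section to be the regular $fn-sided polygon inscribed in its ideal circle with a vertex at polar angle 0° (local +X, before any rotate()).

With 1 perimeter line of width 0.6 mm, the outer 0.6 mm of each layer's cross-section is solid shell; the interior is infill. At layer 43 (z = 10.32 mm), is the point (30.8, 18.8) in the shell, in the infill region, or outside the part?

At z = 10.32 mm: the r=2 cylinder gives a regular 24-gon of circumradius 2 (constant along its height); the 6.5×25 cube at (11, 11) contributes its full rectangle; Taking the union: the 2 present regions are separate (no shared area or edge), so areas and boundary lengths simply add and each stays a separate island — 2 connected regions; the cube at (14.5, -3.5) (footprint 13.5×29) is included at this height; Combining (union): the regions partially overlap (shared area 43.50 mm²), so overlapping operands fuse into one piece — 2 connected regions. Overall, the cross-section has 2 separate islands. The nearest boundary edge runs (28.00, 25.50)→(28.00, -3.50); distance from the point to it = 2.80 mm. The point is not inside any of the regions above, so it lies outside the cross-section (2.80 mm from the nearest boundary).

outside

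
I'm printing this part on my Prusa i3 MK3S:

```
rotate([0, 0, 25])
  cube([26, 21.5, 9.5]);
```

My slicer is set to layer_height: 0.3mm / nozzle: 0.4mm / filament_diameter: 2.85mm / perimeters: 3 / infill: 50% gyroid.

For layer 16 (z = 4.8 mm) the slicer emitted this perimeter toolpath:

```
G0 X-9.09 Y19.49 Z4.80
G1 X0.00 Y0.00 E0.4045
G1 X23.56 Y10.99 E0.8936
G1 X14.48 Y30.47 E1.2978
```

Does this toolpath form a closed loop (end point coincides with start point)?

no

Start point (G0): (-9.09, 19.49). End point (last G1): the path does not return to the start — open.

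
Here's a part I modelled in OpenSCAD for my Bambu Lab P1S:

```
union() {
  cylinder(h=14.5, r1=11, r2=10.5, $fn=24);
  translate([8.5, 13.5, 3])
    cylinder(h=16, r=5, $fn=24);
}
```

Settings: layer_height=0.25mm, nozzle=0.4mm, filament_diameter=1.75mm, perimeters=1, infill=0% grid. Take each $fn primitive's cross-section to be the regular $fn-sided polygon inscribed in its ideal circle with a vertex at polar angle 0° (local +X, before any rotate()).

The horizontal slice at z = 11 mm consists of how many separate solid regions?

2

At z = 11 mm: the cone (r1=11→r2=10.5) has section circumradius 10.621 here — a regular 24-gon; the cylinder at (8.5, 13.5): section is a regular 24-gon, circumradius r=5; Combining (union): the 2 present regions are separate (no shared area or edge), so areas and boundary lengths simply add and each stays a separate island — 2 connected regions. The result has 2 disconnected regions.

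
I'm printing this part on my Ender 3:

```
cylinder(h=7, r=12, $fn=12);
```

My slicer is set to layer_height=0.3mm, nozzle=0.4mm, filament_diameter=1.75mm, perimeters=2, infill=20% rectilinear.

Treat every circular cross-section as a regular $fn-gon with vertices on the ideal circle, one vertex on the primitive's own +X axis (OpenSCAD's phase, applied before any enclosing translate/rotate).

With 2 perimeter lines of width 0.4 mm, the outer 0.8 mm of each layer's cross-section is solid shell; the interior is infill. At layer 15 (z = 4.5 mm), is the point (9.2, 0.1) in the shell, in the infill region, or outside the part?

infill

At z = 4.5 mm: the r=12 cylinder contributes a regular 12-gon of circumradius 12. Overall, the cross-section is a single solid region. The nearest boundary edge runs (12.00, 0.00)→(10.39, 6.00); distance from the point to it = 2.68 mm. The point is inside the cross-section and 2.68 mm from the nearest boundary — more than the 0.8 mm shell width (2 × 0.4), so it's in the infill interior.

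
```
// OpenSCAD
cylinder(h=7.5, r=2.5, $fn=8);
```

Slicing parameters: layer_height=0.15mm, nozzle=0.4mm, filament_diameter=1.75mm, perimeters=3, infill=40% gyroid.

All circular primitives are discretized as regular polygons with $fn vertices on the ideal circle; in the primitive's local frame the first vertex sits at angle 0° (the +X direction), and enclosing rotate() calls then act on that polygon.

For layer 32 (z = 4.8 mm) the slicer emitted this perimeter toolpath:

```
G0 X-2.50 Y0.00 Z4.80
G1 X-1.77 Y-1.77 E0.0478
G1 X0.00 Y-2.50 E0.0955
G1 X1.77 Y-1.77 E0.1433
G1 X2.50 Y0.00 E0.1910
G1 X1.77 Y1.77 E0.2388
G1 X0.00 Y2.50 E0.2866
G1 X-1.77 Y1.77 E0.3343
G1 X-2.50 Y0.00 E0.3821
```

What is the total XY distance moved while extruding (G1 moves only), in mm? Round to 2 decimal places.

Sum the Euclidean lengths of each G1 segment: total = 15.32 mm.

15.32 mm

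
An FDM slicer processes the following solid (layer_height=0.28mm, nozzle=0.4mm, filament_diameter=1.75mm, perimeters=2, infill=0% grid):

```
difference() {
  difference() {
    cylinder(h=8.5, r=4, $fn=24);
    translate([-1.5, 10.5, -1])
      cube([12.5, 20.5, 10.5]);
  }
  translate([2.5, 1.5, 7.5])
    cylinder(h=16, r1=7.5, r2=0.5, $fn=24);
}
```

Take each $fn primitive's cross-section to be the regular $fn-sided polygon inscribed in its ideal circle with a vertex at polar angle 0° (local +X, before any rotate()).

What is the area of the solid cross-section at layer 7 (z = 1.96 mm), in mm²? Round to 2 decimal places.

49.69 mm²

At z = 1.96 mm: the r=4 cylinder gives a regular 24-gon of circumradius 4 (constant along its height) (area = (24/2)·4.000²·sin(360°/24) = 49.69 mm²); the cube at (-1.5, 10.5) is present — its section is the full 12.5×20.5 rectangle (area 256.25 mm²); After the difference (first − rest): starting from the r=4 cylinder (49.69 mm²), the 12.5×20.5 cube at (-1.5, 10.5) misses the remaining region (no effect) — area = 49.69 mm²; the cone at (2.5, 1.5) is absent (z outside [7.5, 23.5]); Taking the first minus the rest: none of the subtracted shapes is present at this height, so the result so far is unchanged — area = 49.69 mm². Overall, the cross-section is a single solid region. Net area = 49.69 mm².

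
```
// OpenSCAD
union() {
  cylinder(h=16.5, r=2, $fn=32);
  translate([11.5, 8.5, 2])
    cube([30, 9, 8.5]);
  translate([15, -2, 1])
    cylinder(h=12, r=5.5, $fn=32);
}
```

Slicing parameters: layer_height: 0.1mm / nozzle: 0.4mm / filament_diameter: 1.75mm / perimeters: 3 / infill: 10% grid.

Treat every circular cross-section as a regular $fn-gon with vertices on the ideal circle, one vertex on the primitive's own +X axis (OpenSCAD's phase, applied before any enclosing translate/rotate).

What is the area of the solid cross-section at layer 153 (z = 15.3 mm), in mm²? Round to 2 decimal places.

12.49 mm²

At z = 15.3 mm: the cylinder: section is a regular 32-gon, circumradius r=2 (area = (32/2)·2.000²·sin(360°/32) = 12.49 mm²); the cube at (11.5, 8.5) does not reach this height (z outside [2, 10.5]); the cylinder at (15, -2) does not reach this height (z outside [1, 13]); Combining (union): only the r=2 cylinder is present, so the union is just that shape — area = 12.49 mm². Overall, the cross-section is a single solid region. Net area = 12.49 mm².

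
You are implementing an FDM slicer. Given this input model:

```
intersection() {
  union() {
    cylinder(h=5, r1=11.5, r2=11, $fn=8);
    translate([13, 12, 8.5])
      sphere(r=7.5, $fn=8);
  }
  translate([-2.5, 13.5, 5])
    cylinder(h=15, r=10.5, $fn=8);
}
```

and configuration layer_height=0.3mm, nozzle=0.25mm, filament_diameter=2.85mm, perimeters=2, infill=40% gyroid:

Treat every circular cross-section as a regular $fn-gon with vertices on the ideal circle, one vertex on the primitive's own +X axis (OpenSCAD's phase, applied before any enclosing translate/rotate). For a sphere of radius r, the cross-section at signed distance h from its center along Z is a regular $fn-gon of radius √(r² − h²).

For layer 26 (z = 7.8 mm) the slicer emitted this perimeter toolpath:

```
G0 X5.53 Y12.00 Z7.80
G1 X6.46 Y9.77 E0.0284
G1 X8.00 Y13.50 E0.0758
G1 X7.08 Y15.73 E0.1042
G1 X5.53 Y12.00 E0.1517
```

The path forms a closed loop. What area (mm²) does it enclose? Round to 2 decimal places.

Apply the shoelace formula to the sequence of (X, Y) vertices; enclosed area = 6.90 mm².

6.90 mm²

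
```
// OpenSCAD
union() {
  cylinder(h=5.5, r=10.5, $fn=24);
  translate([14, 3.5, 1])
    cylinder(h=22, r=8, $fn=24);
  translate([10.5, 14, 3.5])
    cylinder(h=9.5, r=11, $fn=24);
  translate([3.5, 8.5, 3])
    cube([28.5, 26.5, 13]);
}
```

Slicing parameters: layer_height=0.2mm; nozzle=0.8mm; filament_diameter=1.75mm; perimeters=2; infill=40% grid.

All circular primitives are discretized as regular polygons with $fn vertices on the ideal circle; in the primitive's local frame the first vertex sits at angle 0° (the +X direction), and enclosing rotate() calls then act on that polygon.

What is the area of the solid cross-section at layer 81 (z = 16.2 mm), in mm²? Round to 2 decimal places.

At z = 16.2 mm: the cylinder does not reach this height (z outside [0, 5.5]); the r=8 cylinder at (14, 3.5) gives a regular 24-gon of circumradius 8 (constant along its height) (area = (24/2)·8.000²·sin(360°/24) = 198.77 mm²); the cylinder at (10.5, 14) is not intersected at this z (z outside [3.5, 13]); the cube at (3.5, 8.5) is absent (z outside [3, 16]); Combining (union): only the r=8 cylinder at (14, 3.5) is present, so the union is just that shape — area = 198.77 mm². Overall, the cross-section is a single solid region. Net area = 198.77 mm².

198.77 mm²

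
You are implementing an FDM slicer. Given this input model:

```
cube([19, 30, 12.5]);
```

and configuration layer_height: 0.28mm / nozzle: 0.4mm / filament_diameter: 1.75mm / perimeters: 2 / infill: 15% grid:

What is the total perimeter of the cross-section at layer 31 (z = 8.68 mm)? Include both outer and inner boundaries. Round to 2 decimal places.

98.00 mm

At z = 8.68 mm: the cube (footprint 19×30) is included at this height (perimeter 98.00 mm). Overall, the cross-section is a single solid region. Total boundary length (outer) = 98.00 mm.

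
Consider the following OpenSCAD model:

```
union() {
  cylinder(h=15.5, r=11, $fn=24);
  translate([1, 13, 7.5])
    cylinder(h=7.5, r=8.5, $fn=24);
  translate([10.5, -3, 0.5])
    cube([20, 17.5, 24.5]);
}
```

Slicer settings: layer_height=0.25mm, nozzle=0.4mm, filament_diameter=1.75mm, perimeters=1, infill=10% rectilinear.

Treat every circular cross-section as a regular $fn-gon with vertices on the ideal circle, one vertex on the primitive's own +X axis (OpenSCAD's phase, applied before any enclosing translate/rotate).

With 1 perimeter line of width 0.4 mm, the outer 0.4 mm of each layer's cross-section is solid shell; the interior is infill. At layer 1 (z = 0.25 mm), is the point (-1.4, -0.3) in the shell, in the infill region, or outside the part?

At z = 0.25 mm: the r=11 cylinder contributes a regular 24-gon of circumradius 11; the cylinder at (1, 13) is absent (z outside [7.5, 15]); the cube at (10.5, -3) is absent (z outside [0.5, 25]); Merging all regions: only the r=11 cylinder is present, so the union is just that shape — 1 connected region. Overall, the cross-section is a single solid region. The nearest boundary edge runs (-11.00, 0.00)→(-10.63, -2.85); distance from the point to it = 9.48 mm. The point is inside the cross-section and 9.48 mm from the nearest boundary — more than the 0.4 mm shell width (1 × 0.4), so it's in the infill interior.

infill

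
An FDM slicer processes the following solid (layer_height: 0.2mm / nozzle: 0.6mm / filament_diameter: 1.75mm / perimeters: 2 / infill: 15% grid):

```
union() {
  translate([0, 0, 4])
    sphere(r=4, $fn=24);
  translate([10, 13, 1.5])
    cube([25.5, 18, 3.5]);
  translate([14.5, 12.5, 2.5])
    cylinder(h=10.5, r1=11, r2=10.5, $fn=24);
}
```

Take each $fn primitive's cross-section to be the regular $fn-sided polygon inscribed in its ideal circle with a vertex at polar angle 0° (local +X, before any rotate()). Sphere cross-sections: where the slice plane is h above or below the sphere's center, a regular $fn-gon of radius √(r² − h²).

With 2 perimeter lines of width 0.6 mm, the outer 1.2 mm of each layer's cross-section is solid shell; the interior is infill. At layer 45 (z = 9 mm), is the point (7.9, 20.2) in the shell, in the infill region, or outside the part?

shell

At z = 9 mm: the sphere does not reach this height (|z−center|=5.000 > r=4); the cube at (10, 13) does not reach this height (z outside [1.5, 5]); the cone at (14.5, 12.5): at t=0.619 of its height the radius interpolates to r₁+(r₂−r₁)t = 10.690, giving a regular 24-gon of that circumradius; Taking the union: only the cone at (14.5, 12.5) is present, so the union is just that shape — 1 connected region. Overall, the cross-section is a single solid region. The nearest boundary edge runs (9.15, 21.76)→(6.94, 20.06); distance from the point to it = 0.47 mm. The point is inside the cross-section, 0.47 mm from the nearest boundary — within the 1.2 mm shell band (2 × 0.6).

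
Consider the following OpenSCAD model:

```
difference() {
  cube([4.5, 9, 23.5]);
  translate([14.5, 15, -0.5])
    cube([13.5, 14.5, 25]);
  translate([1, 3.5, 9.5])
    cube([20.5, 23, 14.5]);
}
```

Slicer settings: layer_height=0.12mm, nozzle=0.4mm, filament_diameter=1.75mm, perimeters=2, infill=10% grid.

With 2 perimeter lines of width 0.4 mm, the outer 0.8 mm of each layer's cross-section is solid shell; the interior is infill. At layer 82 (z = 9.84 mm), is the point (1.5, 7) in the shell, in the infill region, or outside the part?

At z = 9.84 mm: the cube is present — its section is the full 4.5×9 rectangle; the cube at (14.5, 15) (footprint 13.5×14.5) is included at this height; the cube at (1, 3.5) (footprint 20.5×23) is included at this height; After the difference (first − rest): starting from the 4.5×9 cube, the 13.5×14.5 cube at (14.5, 15) misses the remaining region (no effect); the 20.5×23 cube at (1, 3.5) partially overlaps it — only the 19.25 mm² overlap (of its 471.50 mm²) is removed, clipping the outline — 1 connected region. Overall, the cross-section is a single solid region. The nearest boundary edge runs (1.00, 9.00)→(1.00, 3.50); distance from the point to it = 0.50 mm. The point is not inside any of the regions above, so it lies outside the cross-section (0.50 mm from the nearest boundary).

outside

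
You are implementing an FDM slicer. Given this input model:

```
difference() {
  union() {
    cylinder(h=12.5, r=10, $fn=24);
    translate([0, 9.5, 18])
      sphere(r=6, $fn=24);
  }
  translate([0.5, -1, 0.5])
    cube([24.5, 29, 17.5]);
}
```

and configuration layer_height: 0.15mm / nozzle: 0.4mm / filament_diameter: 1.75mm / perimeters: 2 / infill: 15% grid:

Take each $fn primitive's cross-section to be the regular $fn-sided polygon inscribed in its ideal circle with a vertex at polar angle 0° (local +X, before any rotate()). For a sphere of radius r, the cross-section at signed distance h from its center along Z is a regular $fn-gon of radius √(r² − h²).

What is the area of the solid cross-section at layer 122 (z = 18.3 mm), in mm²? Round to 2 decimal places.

111.53 mm²

At z = 18.3 mm: the cylinder is not intersected at this z (z outside [0, 12.5]); the r=6 sphere at (0, 9.5) contributes a regular 24-gon of circumradius √(6²−0.3²) = 5.992 (area = (24/2)·5.992²·sin(360°/24) = 111.53 mm²); Taking the union: only the r=6 sphere at (0, 9.5) is present, so the union is just that shape — area = 111.53 mm²; the cube at (0.5, -1) is not intersected at this z (z outside [0.5, 18]); Taking the first minus the rest: none of the subtracted shapes is present at this height, so the result so far is unchanged — area = 111.53 mm². Overall, the cross-section is a single solid region. Net area = 111.53 mm².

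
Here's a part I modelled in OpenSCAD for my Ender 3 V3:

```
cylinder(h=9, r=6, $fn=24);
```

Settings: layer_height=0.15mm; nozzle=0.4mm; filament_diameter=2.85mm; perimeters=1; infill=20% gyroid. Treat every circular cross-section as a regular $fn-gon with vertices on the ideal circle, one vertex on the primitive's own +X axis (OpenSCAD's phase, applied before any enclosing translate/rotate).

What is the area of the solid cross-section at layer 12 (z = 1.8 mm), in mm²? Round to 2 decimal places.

111.81 mm²

At z = 1.8 mm: the r=6 cylinder gives a regular 24-gon of circumradius 6 (constant along its height) (area = (24/2)·6.000²·sin(360°/24) = 111.81 mm²). Overall, the cross-section is a single solid region. Net area = 111.81 mm².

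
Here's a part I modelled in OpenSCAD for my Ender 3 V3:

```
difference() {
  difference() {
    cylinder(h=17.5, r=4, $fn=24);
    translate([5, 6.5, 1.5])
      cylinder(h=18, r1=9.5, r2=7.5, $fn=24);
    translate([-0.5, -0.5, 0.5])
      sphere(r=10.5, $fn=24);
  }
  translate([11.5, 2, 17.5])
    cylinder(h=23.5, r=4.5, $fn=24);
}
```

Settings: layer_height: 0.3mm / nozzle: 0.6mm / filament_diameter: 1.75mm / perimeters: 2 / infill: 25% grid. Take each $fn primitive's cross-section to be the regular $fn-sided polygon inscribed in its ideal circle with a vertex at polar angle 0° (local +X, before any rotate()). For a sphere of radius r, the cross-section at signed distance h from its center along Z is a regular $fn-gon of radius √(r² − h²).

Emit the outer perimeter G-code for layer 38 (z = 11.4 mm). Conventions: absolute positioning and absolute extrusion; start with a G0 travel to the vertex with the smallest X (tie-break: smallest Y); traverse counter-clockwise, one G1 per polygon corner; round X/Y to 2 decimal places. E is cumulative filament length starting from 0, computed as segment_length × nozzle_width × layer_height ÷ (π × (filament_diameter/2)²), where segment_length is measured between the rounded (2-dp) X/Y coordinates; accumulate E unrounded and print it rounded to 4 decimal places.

G0 X-4.00 Y0.00 Z11.40
G1 X-3.86 Y-1.04 E0.0785
G1 X-3.46 Y-2.00 E0.1564
G1 X-2.83 Y-2.83 E0.2343
G1 X-2.00 Y-3.46 E0.3123
G1 X-1.04 Y-3.86 E0.3901
G1 X0.00 Y-4.00 E0.4687
G1 X1.04 Y-3.86 E0.5472
G1 X2.00 Y-3.46 E0.6250
G1 X2.83 Y-2.83 E0.7030
G1 X3.46 Y-2.00 E0.7810
G1 X3.58 Y-1.71 E0.8045
G1 X2.83 Y-1.61 E0.8611
G1 X0.80 Y-0.77 E1.0255
G1 X-0.94 Y0.56 E1.1894
G1 X-2.27 Y2.30 E1.3533
G1 X-2.57 Y3.02 E1.4117
G1 X-2.83 Y2.83 E1.4358
G1 X-3.46 Y2.00 E1.5138
G1 X-3.86 Y1.04 E1.5916
G1 X-4.00 Y0.00 E1.6701

At z = 11.4 mm: the cylinder: section is a regular 24-gon, circumradius r=4; the cone at (5, 6.5): at t=0.550 of its height the radius interpolates to r₁+(r₂−r₁)t = 8.400, giving a regular 24-gon of that circumradius; the sphere at (-0.5, -0.5) is not intersected at this z (|z−center|=10.900 > r=10.5); After the difference (first − rest): starting from the r=4 cylinder, the cone at (5, 6.5) partially overlaps it — only the 23.51 mm² overlap (of its 219.15 mm²) is removed, clipping the outline — 1 connected region; the cylinder at (11.5, 2) is not intersected at this z (z outside [17.5, 41]); Subtracting the remaining from the first: none of the subtracted shapes is present at this height, so the result so far is unchanged — 1 connected region. The outline is a single polygon with 20 vertices. Extrusion per mm of travel: 0.6 × 0.3 / (π × 0.875²) = 0.074835. Accumulating E over each segment gives final E = 1.6701.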